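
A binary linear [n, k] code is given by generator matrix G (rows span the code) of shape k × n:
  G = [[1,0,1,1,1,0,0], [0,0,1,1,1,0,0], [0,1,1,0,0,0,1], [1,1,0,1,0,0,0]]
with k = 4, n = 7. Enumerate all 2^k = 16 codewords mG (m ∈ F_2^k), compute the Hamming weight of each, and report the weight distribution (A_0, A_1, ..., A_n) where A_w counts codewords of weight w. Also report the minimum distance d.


Weight distribution: A_0 = 1, A_1 = 1, A_2 = 2, A_3 = 6, A_4 = 5, A_5 = 1. Minimum distance d = 1.

Enumerate all 2^4 = 16 messages m ∈ F_2^4.
For each, compute codeword c = mG in F_2^7, then tally its weight.
  m = 0000 → c = 0000000, weight = 0.
  m = 1000 → c = 1011100, weight = 4.
  m = 0100 → c = 0011100, weight = 3.
  m = 1100 → c = 1000000, weight = 1.
  m = 0010 → c = 0110001, weight = 3.
  m = 1010 → c = 1101101, weight = 5.
  m = 0110 → c = 0101101, weight = 4.
  m = 1110 → c = 1110001, weight = 4.
  m = 0001 → c = 1101000, weight = 3.
  m = 1001 → c = 0110100, weight = 3.
  m = 0101 → c = 1110100, weight = 4.
  m = 1101 → c = 0101000, weight = 2.
  m = 0011 → c = 1011001, weight = 4.
  m = 1011 → c = 0000101, weight = 2.
  m = 0111 → c = 1000101, weight = 3.
  m = 1111 → c = 0011001, weight = 3.
Tally weights:
  weight 0: 1 codewords.
  weight 1: 1 codewords.
  weight 2: 2 codewords.
  weight 3: 6 codewords.
  weight 4: 5 codewords.
  weight 5: 1 codewords.
Minimum distance d = smallest w > 0 with A_w > 0 = 1.
Sanity: Σ A_w = 16 = 2^4 = 16 ✓.


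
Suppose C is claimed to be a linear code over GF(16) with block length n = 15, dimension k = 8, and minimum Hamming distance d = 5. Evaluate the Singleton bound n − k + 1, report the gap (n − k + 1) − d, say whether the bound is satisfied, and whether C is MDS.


Singleton RHS = n − k + 1 = 8, slack = 3, bound satisfied, not MDS.

Singleton bound: d ≤ n − k + 1.
Here n = 15, k = 8, so n − k + 1 = 8.
Given d = 5, check d ≤ 8: YES.
Slack = (n − k + 1) − d = 3.
The code is NOT MDS (slack = 3 > 0).
Description: the claimed parameters are [15, 8, 5]_16; such a code would be non-MDS.


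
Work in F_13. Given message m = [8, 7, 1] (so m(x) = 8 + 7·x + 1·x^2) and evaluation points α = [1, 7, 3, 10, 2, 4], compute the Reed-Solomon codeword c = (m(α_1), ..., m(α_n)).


c = [3, 2, 12, 9, 0, 0]

Message polynomial: m(x) = 8 + 7·x + 1·x^2 (mod 13).
For each evaluation point α_i, compute m(α_i) mod 13:
  α_1 = 1: Horner steps 1 → 8 → 3, so m(1) = 3.
  α_2 = 7: Horner steps 1 → 1 → 2, so m(7) = 2.
  α_3 = 3: Horner steps 1 → 10 → 12, so m(3) = 12.
  α_4 = 10: Horner steps 1 → 4 → 9, so m(10) = 9.
  α_5 = 2: Horner steps 1 → 9 → 0, so m(2) = 0.
  α_6 = 4: Horner steps 1 → 11 → 0, so m(4) = 0.
Codeword c = [3, 2, 12, 9, 0, 0] ∈ F_13^6.


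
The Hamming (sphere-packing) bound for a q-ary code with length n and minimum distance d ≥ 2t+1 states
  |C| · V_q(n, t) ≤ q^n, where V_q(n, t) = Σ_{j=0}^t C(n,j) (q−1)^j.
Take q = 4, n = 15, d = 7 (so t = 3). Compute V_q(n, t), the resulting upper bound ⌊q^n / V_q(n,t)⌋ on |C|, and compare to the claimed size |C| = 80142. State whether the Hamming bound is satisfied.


V_q(n, t) = 13276, q^n = 1073741824, Hamming bound = 80878, |C| = 80142 ≤ bound (satisfied).

Step 1: Compute V_q(n, t) = Σ_{j=0}^3 C(n, j) (q−1)^j.
  j = 0: C(15,0)·(3)^0 = 1·1 = 1.
  j = 1: C(15,1)·(3)^1 = 15·3 = 45.
  j = 2: C(15,2)·(3)^2 = 105·9 = 945.
  j = 3: C(15,3)·(3)^3 = 455·27 = 12285.
  V_q(n, t) = 1 + 45 + 945 + 12285 = 13276.
Step 2: q^n = 4^15 = 1073741824.
Step 3: Hamming bound ⌊q^n / V_q(n,t)⌋ = ⌊1073741824/13276⌋ = 80878.
Step 4: Compare |C| = 80142 to 80878: satisfied.
The claimed |C| lies below the Hamming bound.


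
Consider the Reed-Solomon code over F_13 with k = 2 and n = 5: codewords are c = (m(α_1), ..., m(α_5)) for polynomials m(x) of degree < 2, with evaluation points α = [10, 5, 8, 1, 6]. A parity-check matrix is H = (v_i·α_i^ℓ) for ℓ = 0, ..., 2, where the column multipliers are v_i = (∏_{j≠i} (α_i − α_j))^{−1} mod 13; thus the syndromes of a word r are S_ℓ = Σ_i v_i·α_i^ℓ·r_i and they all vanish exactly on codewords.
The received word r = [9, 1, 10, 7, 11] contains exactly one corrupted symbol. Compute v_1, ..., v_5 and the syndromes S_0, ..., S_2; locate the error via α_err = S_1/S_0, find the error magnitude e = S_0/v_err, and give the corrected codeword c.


S = (7, 9, 6), error at position 2, error magnitude e = 9, c = [9, 5, 10, 7, 11].

Step 1: column multipliers v_i = (∏_{j≠i}(α_i − α_j))^{−1} mod 13.
  i = 1 (α = 10): (10−5)(10−8)(10−1)(10−6) = 5·2·9·4 = 360 ≡ 9, so v_1 = 9^{−1} = 3 (mod 13).
  i = 2 (α = 5): (5−10)(5−8)(5−1)(5−6) = (−5)·(−3)·4·(−1) = −60 ≡ 5, so v_2 = 5^{−1} = 8 (mod 13).
  i = 3 (α = 8): (8−10)(8−5)(8−1)(8−6) = (−2)·3·7·2 = −84 ≡ 7, so v_3 = 7^{−1} = 2 (mod 13).
  i = 4 (α = 1): (1−10)(1−5)(1−8)(1−6) = (−9)·(−4)·(−7)·(−5) = 1260 ≡ 12, so v_4 = 12^{−1} = 12 (mod 13).
  i = 5 (α = 6): (6−10)(6−5)(6−8)(6−1) = (−4)·1·(−2)·5 = 40 ≡ 1, so v_5 = 1^{−1} = 1 (mod 13).
  v = [3, 8, 2, 12, 1].
Step 2: syndromes of r = [9, 1, 10, 7, 11] (all sums mod 13).
  S_0 = Σ v_i r_i = 3·9 + 8·1 + 2·10 + 12·7 + 1·11 = 150 ≡ 7.
  S_1 = Σ v_i α_i r_i = 3·10·9 + 8·5·1 + 2·8·10 + 12·1·7 + 1·6·11 = 620 ≡ 9.
  α_i^2 mod 13 = [9, 12, 12, 1, 10].
  S_2 = Σ v_i α_i^2 r_i = 3·9·9 + 8·12·1 + 2·12·10 + 12·1·7 + 1·10·11 = 773 ≡ 6.
  S = (7, 9, 6) ≠ 0, so r is not a codeword (an error is present).
Step 3: locate the error. For a single error e at position i, S_ℓ = v_i·e·α_i^ℓ, so α_err = S_1/S_0.
  S_0^{−1} = 7^{−1} = 2 (mod 13), so α_err = 9·2 = 18 ≡ 5 = α_2. Error position i = 2.
  Consistency check: S_2/S_1 = 6·3 = 18 ≡ 5 = α_err ✓ (single-error assumption holds).
Step 4: error magnitude e = S_0/v_2 = S_0·∏_{j≠2}(α_2 − α_j) = 7·5 = 35 ≡ 9 (mod 13).
Step 5: correct position 2: c_2 = r_2 − e = 1 − 9 ≡ 5 (mod 13). Hence c = [9, 5, 10, 7, 11].
  Check: interpolating c through the α_i gives m(x) = 1 + 6·x (degree < 2) with m(α_i) = c_i for every i, so c is indeed a codeword.


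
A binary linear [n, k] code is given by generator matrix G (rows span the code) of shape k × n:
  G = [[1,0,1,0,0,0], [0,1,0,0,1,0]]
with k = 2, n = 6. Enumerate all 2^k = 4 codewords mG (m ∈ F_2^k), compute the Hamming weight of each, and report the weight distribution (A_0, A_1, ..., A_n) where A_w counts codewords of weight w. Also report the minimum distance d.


Weight distribution: A_0 = 1, A_2 = 2, A_4 = 1. Minimum distance d = 2.

Enumerate all 2^2 = 4 messages m ∈ F_2^2.
For each, compute codeword c = mG in F_2^6, then tally its weight.
  m = 00 → c = 000000, weight = 0.
  m = 10 → c = 101000, weight = 2.
  m = 01 → c = 010010, weight = 2.
  m = 11 → c = 111010, weight = 4.
Tally weights:
  weight 0: 1 codewords.
  weight 2: 2 codewords.
  weight 4: 1 codewords.
Minimum distance d = smallest w > 0 with A_w > 0 = 2.
Sanity: Σ A_w = 4 = 2^2 = 4 ✓.


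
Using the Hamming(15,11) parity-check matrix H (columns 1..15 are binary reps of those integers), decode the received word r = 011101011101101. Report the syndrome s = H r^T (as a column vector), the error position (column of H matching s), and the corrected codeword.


s = (0, 1, 1, 0)^T, error position = 6, corrected codeword c = 011100011101101

Compute s = H r^T mod 2 one row at a time:
  s_1 = 1 + 1 + 1 + 0 + 1 + 1 + 0 + 1 = 6 ≡ 0 (mod 2).
  s_2 = 1 + 0 + 1 + 0 + 1 + 1 + 0 + 1 = 5 ≡ 1 (mod 2).
  s_3 = 1 + 1 + 1 + 0 + 1 + 0 + 0 + 1 = 5 ≡ 1 (mod 2).
  s_4 = 0 + 1 + 0 + 0 + 1 + 0 + 1 + 1 = 4 ≡ 0 (mod 2).
s = (0, 1, 1, 0)^T — this equals column 6 of H (binary 0110), so error is at position 6.
Correct: flip bit 6 of r = 011101011101101 to get c = 011100011101101.


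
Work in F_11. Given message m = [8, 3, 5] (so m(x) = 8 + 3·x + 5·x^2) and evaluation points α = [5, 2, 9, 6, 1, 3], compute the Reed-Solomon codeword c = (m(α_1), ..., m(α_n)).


c = [5, 1, 0, 8, 5, 7]

Message polynomial: m(x) = 8 + 3·x + 5·x^2 (mod 11).
For each evaluation point α_i, compute m(α_i) mod 11:
  α_1 = 5: Horner steps 5 → 6 → 5, so m(5) = 5.
  α_2 = 2: Horner steps 5 → 2 → 1, so m(2) = 1.
  α_3 = 9: Horner steps 5 → 4 → 0, so m(9) = 0.
  α_4 = 6: Horner steps 5 → 0 → 8, so m(6) = 8.
  α_5 = 1: Horner steps 5 → 8 → 5, so m(1) = 5.
  α_6 = 3: Horner steps 5 → 7 → 7, so m(3) = 7.
Codeword c = [5, 1, 0, 8, 5, 7] ∈ F_11^6.


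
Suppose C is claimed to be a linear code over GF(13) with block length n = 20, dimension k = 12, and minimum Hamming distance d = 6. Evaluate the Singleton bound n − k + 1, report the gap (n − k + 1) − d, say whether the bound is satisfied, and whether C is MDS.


Singleton RHS = n − k + 1 = 9, slack = 3, bound satisfied, not MDS.

Singleton bound: d ≤ n − k + 1.
Here n = 20, k = 12, so n − k + 1 = 9.
Given d = 6, check d ≤ 9: YES.
Slack = (n − k + 1) − d = 3.
The code is NOT MDS (slack = 3 > 0).
Description: the claimed parameters are [20, 12, 6]_13; such a code would be non-MDS.


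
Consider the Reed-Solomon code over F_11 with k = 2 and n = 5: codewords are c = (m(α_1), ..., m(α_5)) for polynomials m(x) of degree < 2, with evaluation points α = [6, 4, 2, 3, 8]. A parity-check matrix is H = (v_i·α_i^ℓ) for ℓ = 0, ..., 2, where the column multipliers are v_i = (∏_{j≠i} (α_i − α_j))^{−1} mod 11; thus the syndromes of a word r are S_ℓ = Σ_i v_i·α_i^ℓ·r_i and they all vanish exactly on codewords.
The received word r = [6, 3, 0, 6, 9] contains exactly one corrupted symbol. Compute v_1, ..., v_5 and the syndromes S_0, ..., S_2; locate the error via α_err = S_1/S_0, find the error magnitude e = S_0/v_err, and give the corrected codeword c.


S = (3, 9, 5), error at position 4, error magnitude e = 10, c = [6, 3, 0, 7, 9].

Step 1: column multipliers v_i = (∏_{j≠i}(α_i − α_j))^{−1} mod 11.
  i = 1 (α = 6): (6−4)(6−2)(6−3)(6−8) = 2·4·3·(−2) = −48 ≡ 7, so v_1 = 7^{−1} = 8 (mod 11).
  i = 2 (α = 4): (4−6)(4−2)(4−3)(4−8) = (−2)·2·1·(−4) = 16 ≡ 5, so v_2 = 5^{−1} = 9 (mod 11).
  i = 3 (α = 2): (2−6)(2−4)(2−3)(2−8) = (−4)·(−2)·(−1)·(−6) = 48 ≡ 4, so v_3 = 4^{−1} = 3 (mod 11).
  i = 4 (α = 3): (3−6)(3−4)(3−2)(3−8) = (−3)·(−1)·1·(−5) = −15 ≡ 7, so v_4 = 7^{−1} = 8 (mod 11).
  i = 5 (α = 8): (8−6)(8−4)(8−2)(8−3) = 2·4·6·5 = 240 ≡ 9, so v_5 = 9^{−1} = 5 (mod 11).
  v = [8, 9, 3, 8, 5].
Step 2: syndromes of r = [6, 3, 0, 6, 9] (all sums mod 11).
  S_0 = Σ v_i r_i = 8·6 + 9·3 + 3·0 + 8·6 + 5·9 = 168 ≡ 3.
  S_1 = Σ v_i α_i r_i = 8·6·6 + 9·4·3 + 3·2·0 + 8·3·6 + 5·8·9 = 900 ≡ 9.
  α_i^2 mod 11 = [3, 5, 4, 9, 9].
  S_2 = Σ v_i α_i^2 r_i = 8·3·6 + 9·5·3 + 3·4·0 + 8·9·6 + 5·9·9 = 1116 ≡ 5.
  S = (3, 9, 5) ≠ 0, so r is not a codeword (an error is present).
Step 3: locate the error. For a single error e at position i, S_ℓ = v_i·e·α_i^ℓ, so α_err = S_1/S_0.
  S_0^{−1} = 3^{−1} = 4 (mod 11), so α_err = 9·4 = 36 ≡ 3 = α_4. Error position i = 4.
  Consistency check: S_2/S_1 = 5·5 = 25 ≡ 3 = α_err ✓ (single-error assumption holds).
Step 4: error magnitude e = S_0/v_4 = S_0·∏_{j≠4}(α_4 − α_j) = 3·7 = 21 ≡ 10 (mod 11).
Step 5: correct position 4: c_4 = r_4 − e = 6 − 10 ≡ 7 (mod 11). Hence c = [6, 3, 0, 7, 9].
  Check: interpolating c through the α_i gives m(x) = 8 + 7·x (degree < 2) with m(α_i) = c_i for every i, so c is indeed a codeword.


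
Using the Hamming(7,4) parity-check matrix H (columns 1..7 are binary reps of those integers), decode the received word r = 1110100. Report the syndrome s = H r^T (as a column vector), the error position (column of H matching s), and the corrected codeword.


s = (1, 0, 1)^T, error position = 5, corrected codeword c = 1110000

Compute s = H r^T mod 2 one row at a time:
  s_1 = 0 + 1 + 0 + 0 = 1 ≡ 1 (mod 2).
  s_2 = 1 + 1 + 0 + 0 = 2 ≡ 0 (mod 2).
  s_3 = 1 + 1 + 1 + 0 = 3 ≡ 1 (mod 2).
s = (1, 0, 1)^T — this equals column 5 of H (binary 101), so error is at position 5.
Correct: flip bit 5 of r = 1110100 to get c = 1110000.


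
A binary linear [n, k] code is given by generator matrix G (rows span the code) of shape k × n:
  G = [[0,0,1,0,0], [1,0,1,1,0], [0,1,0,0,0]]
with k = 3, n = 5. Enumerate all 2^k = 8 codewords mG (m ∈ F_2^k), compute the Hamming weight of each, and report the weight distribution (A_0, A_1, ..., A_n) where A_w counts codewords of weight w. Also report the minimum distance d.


Weight distribution: A_0 = 1, A_1 = 2, A_2 = 2, A_3 = 2, A_4 = 1. Minimum distance d = 1.

Enumerate all 2^3 = 8 messages m ∈ F_2^3.
For each, compute codeword c = mG in F_2^5, then tally its weight.
  m = 000 → c = 00000, weight = 0.
  m = 100 → c = 00100, weight = 1.
  m = 010 → c = 10110, weight = 3.
  m = 110 → c = 10010, weight = 2.
  m = 001 → c = 01000, weight = 1.
  m = 101 → c = 01100, weight = 2.
  m = 011 → c = 11110, weight = 4.
  m = 111 → c = 11010, weight = 3.
Tally weights:
  weight 0: 1 codewords.
  weight 1: 2 codewords.
  weight 2: 2 codewords.
  weight 3: 2 codewords.
  weight 4: 1 codewords.
Minimum distance d = smallest w > 0 with A_w > 0 = 1.
Sanity: Σ A_w = 8 = 2^3 = 8 ✓.


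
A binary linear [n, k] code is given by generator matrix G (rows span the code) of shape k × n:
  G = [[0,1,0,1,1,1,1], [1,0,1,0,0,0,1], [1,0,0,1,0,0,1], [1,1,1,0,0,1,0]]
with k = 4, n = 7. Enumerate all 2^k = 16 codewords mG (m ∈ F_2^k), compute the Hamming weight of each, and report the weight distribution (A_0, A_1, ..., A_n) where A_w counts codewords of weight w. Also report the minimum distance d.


Weight distribution: A_0 = 1, A_2 = 3, A_3 = 4, A_4 = 3, A_5 = 4, A_6 = 1. Minimum distance d = 2.

Enumerate all 2^4 = 16 messages m ∈ F_2^4.
For each, compute codeword c = mG in F_2^7, then tally its weight.
  m = 0000 → c = 0000000, weight = 0.
  m = 1000 → c = 0101111, weight = 5.
  m = 0100 → c = 1010001, weight = 3.
  m = 1100 → c = 1111110, weight = 6.
  m = 0010 → c = 1001001, weight = 3.
  m = 1010 → c = 1100110, weight = 4.
  m = 0110 → c = 0011000, weight = 2.
  m = 1110 → c = 0110111, weight = 5.
  m = 0001 → c = 1110010, weight = 4.
  m = 1001 → c = 1011101, weight = 5.
  m = 0101 → c = 0100011, weight = 3.
  m = 1101 → c = 0001100, weight = 2.
  m = 0011 → c = 0111011, weight = 5.
  m = 1011 → c = 0010100, weight = 2.
  m = 0111 → c = 1101010, weight = 4.
  m = 1111 → c = 1000101, weight = 3.
Tally weights:
  weight 0: 1 codewords.
  weight 2: 3 codewords.
  weight 3: 4 codewords.
  weight 4: 3 codewords.
  weight 5: 4 codewords.
  weight 6: 1 codewords.
Minimum distance d = smallest w > 0 with A_w > 0 = 2.
Sanity: Σ A_w = 16 = 2^4 = 16 ✓.


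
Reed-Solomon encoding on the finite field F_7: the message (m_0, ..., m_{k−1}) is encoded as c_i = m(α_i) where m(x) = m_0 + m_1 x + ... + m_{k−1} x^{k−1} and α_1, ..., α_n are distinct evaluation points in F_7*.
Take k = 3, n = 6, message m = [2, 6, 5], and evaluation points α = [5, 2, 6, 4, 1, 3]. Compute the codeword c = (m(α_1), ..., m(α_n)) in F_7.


c = [3, 6, 1, 1, 6, 2]

Message polynomial: m(x) = 2 + 6·x + 5·x^2 (mod 7).
For each evaluation point α_i, compute m(α_i) mod 7:
  α_1 = 5: Horner steps 5 → 3 → 3, so m(5) = 3.
  α_2 = 2: Horner steps 5 → 2 → 6, so m(2) = 6.
  α_3 = 6: Horner steps 5 → 1 → 1, so m(6) = 1.
  α_4 = 4: Horner steps 5 → 5 → 1, so m(4) = 1.
  α_5 = 1: Horner steps 5 → 4 → 6, so m(1) = 6.
  α_6 = 3: Horner steps 5 → 0 → 2, so m(3) = 2.
Codeword c = [3, 6, 1, 1, 6, 2] ∈ F_7^6.


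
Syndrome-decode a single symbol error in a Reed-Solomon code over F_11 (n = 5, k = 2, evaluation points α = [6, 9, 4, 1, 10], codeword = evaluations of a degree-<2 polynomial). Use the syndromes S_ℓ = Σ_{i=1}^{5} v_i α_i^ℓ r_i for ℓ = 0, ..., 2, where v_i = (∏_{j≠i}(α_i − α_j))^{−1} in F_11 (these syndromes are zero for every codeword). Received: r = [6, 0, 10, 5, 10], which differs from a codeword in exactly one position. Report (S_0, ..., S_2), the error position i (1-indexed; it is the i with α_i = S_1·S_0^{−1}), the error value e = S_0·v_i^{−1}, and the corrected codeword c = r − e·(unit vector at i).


S = (8, 3, 8), error at position 5, error magnitude e = 1, c = [6, 0, 10, 5, 9].

Step 1: column multipliers v_i = (∏_{j≠i}(α_i − α_j))^{−1} mod 11.
  i = 1 (α = 6): (6−9)(6−4)(6−1)(6−10) = (−3)·2·5·(−4) = 120 ≡ 10, so v_1 = 10^{−1} = 10 (mod 11).
  i = 2 (α = 9): (9−6)(9−4)(9−1)(9−10) = 3·5·8·(−1) = −120 ≡ 1, so v_2 = 1^{−1} = 1 (mod 11).
  i = 3 (α = 4): (4−6)(4−9)(4−1)(4−10) = (−2)·(−5)·3·(−6) = −180 ≡ 7, so v_3 = 7^{−1} = 8 (mod 11).
  i = 4 (α = 1): (1−6)(1−9)(1−4)(1−10) = (−5)·(−8)·(−3)·(−9) = 1080 ≡ 2, so v_4 = 2^{−1} = 6 (mod 11).
  i = 5 (α = 10): (10−6)(10−9)(10−4)(10−1) = 4·1·6·9 = 216 ≡ 7, so v_5 = 7^{−1} = 8 (mod 11).
  v = [10, 1, 8, 6, 8].
Step 2: syndromes of r = [6, 0, 10, 5, 10] (all sums mod 11).
  S_0 = Σ v_i r_i = 10·6 + 1·0 + 8·10 + 6·5 + 8·10 = 250 ≡ 8.
  S_1 = Σ v_i α_i r_i = 10·6·6 + 1·9·0 + 8·4·10 + 6·1·5 + 8·10·10 = 1510 ≡ 3.
  α_i^2 mod 11 = [3, 4, 5, 1, 1].
  S_2 = Σ v_i α_i^2 r_i = 10·3·6 + 1·4·0 + 8·5·10 + 6·1·5 + 8·1·10 = 690 ≡ 8.
  S = (8, 3, 8) ≠ 0, so r is not a codeword (an error is present).
Step 3: locate the error. For a single error e at position i, S_ℓ = v_i·e·α_i^ℓ, so α_err = S_1/S_0.
  S_0^{−1} = 8^{−1} = 7 (mod 11), so α_err = 3·7 = 21 ≡ 10 = α_5. Error position i = 5.
  Consistency check: S_2/S_1 = 8·4 = 32 ≡ 10 = α_err ✓ (single-error assumption holds).
Step 4: error magnitude e = S_0/v_5 = S_0·∏_{j≠5}(α_5 − α_j) = 8·7 = 56 ≡ 1 (mod 11).
Step 5: correct position 5: c_5 = r_5 − e = 10 − 1 ≡ 9 (mod 11). Hence c = [6, 0, 10, 5, 9].
  Check: interpolating c through the α_i gives m(x) = 7 + 9·x (degree < 2) with m(α_i) = c_i for every i, so c is indeed a codeword.


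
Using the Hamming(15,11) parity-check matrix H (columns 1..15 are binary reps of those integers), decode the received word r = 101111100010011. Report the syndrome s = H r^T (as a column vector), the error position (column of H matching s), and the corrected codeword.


s = (1, 0, 0, 0)^T, error position = 8, corrected codeword c = 101111110010011

Compute s = H r^T mod 2 one row at a time:
  s_1 = 0 + 0 + 0 + 1 + 0 + 0 + 1 + 1 = 3 ≡ 1 (mod 2).
  s_2 = 1 + 1 + 1 + 1 + 0 + 0 + 1 + 1 = 6 ≡ 0 (mod 2).
  s_3 = 0 + 1 + 1 + 1 + 0 + 1 + 1 + 1 = 6 ≡ 0 (mod 2).
  s_4 = 1 + 1 + 1 + 1 + 0 + 1 + 0 + 1 = 6 ≡ 0 (mod 2).
s = (1, 0, 0, 0)^T — this equals column 8 of H (binary 1000), so error is at position 8.
Correct: flip bit 8 of r = 101111100010011 to get c = 101111110010011.


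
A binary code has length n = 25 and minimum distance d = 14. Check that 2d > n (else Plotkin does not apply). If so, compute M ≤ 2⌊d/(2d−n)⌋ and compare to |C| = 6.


Plotkin bound M ≤ 8; given |C| = 6 ≤ bound (satisfied).

Check applicability: 2d = 28, n = 25.
2d − n = 3 > 0, so Plotkin applies.
Compute d/(2d−n) = 14/3 ≈ 4.6667.
⌊d/(2d−n)⌋ = 4.
Plotkin bound: M ≤ 2·4 = 8.
Given |C| = 6, check: satisfied.
This |C| is below the Plotkin bound.


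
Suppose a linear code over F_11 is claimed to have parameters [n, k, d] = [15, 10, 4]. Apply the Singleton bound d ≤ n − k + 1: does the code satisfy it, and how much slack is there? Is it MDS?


Singleton RHS = n − k + 1 = 6, slack = 2, bound satisfied, not MDS.

Singleton bound: d ≤ n − k + 1.
Here n = 15, k = 10, so n − k + 1 = 6.
Given d = 4, check d ≤ 6: YES.
Slack = (n − k + 1) − d = 2.
The code is NOT MDS (slack = 2 > 0).
Description: the claimed parameters are [15, 10, 4]_11; such a code would be non-MDS.


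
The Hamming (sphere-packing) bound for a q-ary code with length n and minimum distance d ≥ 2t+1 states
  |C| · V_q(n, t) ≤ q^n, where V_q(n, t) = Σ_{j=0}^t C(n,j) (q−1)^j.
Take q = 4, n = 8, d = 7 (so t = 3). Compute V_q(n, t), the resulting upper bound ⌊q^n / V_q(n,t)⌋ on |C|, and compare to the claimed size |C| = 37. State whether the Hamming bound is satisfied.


V_q(n, t) = 1789, q^n = 65536, Hamming bound = 36, |C| = 37 > bound (violated).

Step 1: Compute V_q(n, t) = Σ_{j=0}^3 C(n, j) (q−1)^j.
  j = 0: C(8,0)·(3)^0 = 1·1 = 1.
  j = 1: C(8,1)·(3)^1 = 8·3 = 24.
  j = 2: C(8,2)·(3)^2 = 28·9 = 252.
  j = 3: C(8,3)·(3)^3 = 56·27 = 1512.
  V_q(n, t) = 1 + 24 + 252 + 1512 = 1789.
Step 2: q^n = 4^8 = 65536.
Step 3: Hamming bound ⌊q^n / V_q(n,t)⌋ = ⌊65536/1789⌋ = 36.
Step 4: Compare |C| = 37 to 36: violated.
The claimed |C| lies above the Hamming bound, so no 4-ary code of length 8 with d ≥ 7 can have 37 codewords.


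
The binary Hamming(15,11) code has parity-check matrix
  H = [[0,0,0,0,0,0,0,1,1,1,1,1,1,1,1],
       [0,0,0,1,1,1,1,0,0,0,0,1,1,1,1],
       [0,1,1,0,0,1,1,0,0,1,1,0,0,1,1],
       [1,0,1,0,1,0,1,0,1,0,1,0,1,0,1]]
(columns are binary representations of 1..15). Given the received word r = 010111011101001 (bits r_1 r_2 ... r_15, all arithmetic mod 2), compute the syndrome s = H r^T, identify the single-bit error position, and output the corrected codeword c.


s = (1, 1, 0, 1)^T, error position = 13, corrected codeword c = 010111011101101

Compute s = H r^T mod 2 one row at a time:
  s_1 = 1 + 1 + 1 + 0 + 1 + 0 + 0 + 1 = 5 ≡ 1 (mod 2).
  s_2 = 1 + 1 + 1 + 0 + 1 + 0 + 0 + 1 = 5 ≡ 1 (mod 2).
  s_3 = 1 + 0 + 1 + 0 + 1 + 0 + 0 + 1 = 4 ≡ 0 (mod 2).
  s_4 = 0 + 0 + 1 + 0 + 1 + 0 + 0 + 1 = 3 ≡ 1 (mod 2).
s = (1, 1, 0, 1)^T — this equals column 13 of H (binary 1101), so error is at position 13.
Correct: flip bit 13 of r = 010111011101001 to get c = 010111011101101.


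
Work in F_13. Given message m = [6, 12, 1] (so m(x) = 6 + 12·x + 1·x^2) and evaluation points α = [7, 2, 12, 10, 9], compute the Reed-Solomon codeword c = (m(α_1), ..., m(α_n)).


c = [9, 8, 8, 5, 0]

Message polynomial: m(x) = 6 + 12·x + 1·x^2 (mod 13).
For each evaluation point α_i, compute m(α_i) mod 13:
  α_1 = 7: Horner steps 1 → 6 → 9, so m(7) = 9.
  α_2 = 2: Horner steps 1 → 1 → 8, so m(2) = 8.
  α_3 = 12: Horner steps 1 → 11 → 8, so m(12) = 8.
  α_4 = 10: Horner steps 1 → 9 → 5, so m(10) = 5.
  α_5 = 9: Horner steps 1 → 8 → 0, so m(9) = 0.
Codeword c = [9, 8, 8, 5, 0] ∈ F_13^5.


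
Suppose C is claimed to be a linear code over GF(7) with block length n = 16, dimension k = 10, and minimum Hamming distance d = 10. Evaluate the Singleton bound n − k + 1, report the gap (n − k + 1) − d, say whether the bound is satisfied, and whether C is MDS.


Singleton RHS = n − k + 1 = 7, slack = -3, bound violated (no such code; not MDS).

Singleton bound: d ≤ n − k + 1.
Here n = 16, k = 10, so n − k + 1 = 7.
Given d = 10, check d ≤ 7: NO.
Slack = (n − k + 1) − d = -3.
The slack is negative: d = 10 exceeds n − k + 1 = 7 by 3, so the Singleton bound is violated and no linear [16, 10, 10]_7 code can exist. In particular it is not MDS (MDS requires d = n − k + 1 exactly).
Description: the claimed parameters are [16, 10, 10]_7; such a code would be impossible (violates the Singleton bound).


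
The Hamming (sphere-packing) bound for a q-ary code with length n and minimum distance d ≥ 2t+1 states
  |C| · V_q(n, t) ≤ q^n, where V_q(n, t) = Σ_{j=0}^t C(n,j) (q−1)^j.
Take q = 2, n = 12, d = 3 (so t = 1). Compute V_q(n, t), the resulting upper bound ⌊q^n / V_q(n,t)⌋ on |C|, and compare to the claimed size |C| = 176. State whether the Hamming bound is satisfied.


V_q(n, t) = 13, q^n = 4096, Hamming bound = 315, |C| = 176 ≤ bound (satisfied).

Step 1: Compute V_q(n, t) = Σ_{j=0}^1 C(n, j) (q−1)^j.
  j = 0: C(12,0)·(1)^0 = 1·1 = 1.
  j = 1: C(12,1)·(1)^1 = 12·1 = 12.
  V_q(n, t) = 1 + 12 = 13.
Step 2: q^n = 2^12 = 4096.
Step 3: Hamming bound ⌊q^n / V_q(n,t)⌋ = ⌊4096/13⌋ = 315.
Step 4: Compare |C| = 176 to 315: satisfied.
The claimed |C| lies below the Hamming bound.


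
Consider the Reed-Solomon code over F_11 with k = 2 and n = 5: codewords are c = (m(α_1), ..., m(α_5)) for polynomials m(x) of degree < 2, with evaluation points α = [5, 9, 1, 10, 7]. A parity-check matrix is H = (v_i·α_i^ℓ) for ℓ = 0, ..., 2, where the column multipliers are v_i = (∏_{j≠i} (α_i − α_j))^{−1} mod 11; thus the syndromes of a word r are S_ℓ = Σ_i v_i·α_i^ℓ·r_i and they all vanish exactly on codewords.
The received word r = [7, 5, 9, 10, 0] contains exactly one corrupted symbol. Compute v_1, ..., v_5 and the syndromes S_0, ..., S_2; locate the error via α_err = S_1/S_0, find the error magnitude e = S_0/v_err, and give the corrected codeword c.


S = (10, 4, 6), error at position 5, error magnitude e = 5, c = [7, 5, 9, 10, 6].

Step 1: column multipliers v_i = (∏_{j≠i}(α_i − α_j))^{−1} mod 11.
  i = 1 (α = 5): (5−9)(5−1)(5−10)(5−7) = (−4)·4·(−5)·(−2) = −160 ≡ 5, so v_1 = 5^{−1} = 9 (mod 11).
  i = 2 (α = 9): (9−5)(9−1)(9−10)(9−7) = 4·8·(−1)·2 = −64 ≡ 2, so v_2 = 2^{−1} = 6 (mod 11).
  i = 3 (α = 1): (1−5)(1−9)(1−10)(1−7) = (−4)·(−8)·(−9)·(−6) = 1728 ≡ 1, so v_3 = 1^{−1} = 1 (mod 11).
  i = 4 (α = 10): (10−5)(10−9)(10−1)(10−7) = 5·1·9·3 = 135 ≡ 3, so v_4 = 3^{−1} = 4 (mod 11).
  i = 5 (α = 7): (7−5)(7−9)(7−1)(7−10) = 2·(−2)·6·(−3) = 72 ≡ 6, so v_5 = 6^{−1} = 2 (mod 11).
  v = [9, 6, 1, 4, 2].
Step 2: syndromes of r = [7, 5, 9, 10, 0] (all sums mod 11).
  S_0 = Σ v_i r_i = 9·7 + 6·5 + 1·9 + 4·10 + 2·0 = 142 ≡ 10.
  S_1 = Σ v_i α_i r_i = 9·5·7 + 6·9·5 + 1·1·9 + 4·10·10 + 2·7·0 = 994 ≡ 4.
  α_i^2 mod 11 = [3, 4, 1, 1, 5].
  S_2 = Σ v_i α_i^2 r_i = 9·3·7 + 6·4·5 + 1·1·9 + 4·1·10 + 2·5·0 = 358 ≡ 6.
  S = (10, 4, 6) ≠ 0, so r is not a codeword (an error is present).
Step 3: locate the error. For a single error e at position i, S_ℓ = v_i·e·α_i^ℓ, so α_err = S_1/S_0.
  S_0^{−1} = 10^{−1} = 10 (mod 11), so α_err = 4·10 = 40 ≡ 7 = α_5. Error position i = 5.
  Consistency check: S_2/S_1 = 6·3 = 18 ≡ 7 = α_err ✓ (single-error assumption holds).
Step 4: error magnitude e = S_0/v_5 = S_0·∏_{j≠5}(α_5 − α_j) = 10·6 = 60 ≡ 5 (mod 11).
Step 5: correct position 5: c_5 = r_5 − e = 0 − 5 ≡ 6 (mod 11). Hence c = [7, 5, 9, 10, 6].
  Check: interpolating c through the α_i gives m(x) = 4 + 5·x (degree < 2) with m(α_i) = c_i for every i, so c is indeed a codeword.


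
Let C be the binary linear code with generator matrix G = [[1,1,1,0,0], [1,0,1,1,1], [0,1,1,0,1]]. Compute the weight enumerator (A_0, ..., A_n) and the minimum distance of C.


Weight distribution: A_0 = 1, A_2 = 2, A_3 = 4, A_4 = 1. Minimum distance d = 2.

Enumerate all 2^3 = 8 messages m ∈ F_2^3.
For each, compute codeword c = mG in F_2^5, then tally its weight.
  m = 000 → c = 00000, weight = 0.
  m = 100 → c = 11100, weight = 3.
  m = 010 → c = 10111, weight = 4.
  m = 110 → c = 01011, weight = 3.
  m = 001 → c = 01101, weight = 3.
  m = 101 → c = 10001, weight = 2.
  m = 011 → c = 11010, weight = 3.
  m = 111 → c = 00110, weight = 2.
Tally weights:
  weight 0: 1 codewords.
  weight 2: 2 codewords.
  weight 3: 4 codewords.
  weight 4: 1 codewords.
Minimum distance d = smallest w > 0 with A_w > 0 = 2.
Sanity: Σ A_w = 8 = 2^3 = 8 ✓.


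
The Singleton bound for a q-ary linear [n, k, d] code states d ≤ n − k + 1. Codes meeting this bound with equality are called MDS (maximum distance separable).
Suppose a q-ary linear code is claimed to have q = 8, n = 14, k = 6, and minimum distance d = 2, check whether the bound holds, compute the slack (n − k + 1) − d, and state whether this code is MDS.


Singleton RHS = n − k + 1 = 9, slack = 7, bound satisfied, not MDS.

Singleton bound: d ≤ n − k + 1.
Here n = 14, k = 6, so n − k + 1 = 9.
Given d = 2, check d ≤ 9: YES.
Slack = (n − k + 1) − d = 7.
The code is NOT MDS (slack = 7 > 0).
Description: the claimed parameters are [14, 6, 2]_8; such a code would be non-MDS.


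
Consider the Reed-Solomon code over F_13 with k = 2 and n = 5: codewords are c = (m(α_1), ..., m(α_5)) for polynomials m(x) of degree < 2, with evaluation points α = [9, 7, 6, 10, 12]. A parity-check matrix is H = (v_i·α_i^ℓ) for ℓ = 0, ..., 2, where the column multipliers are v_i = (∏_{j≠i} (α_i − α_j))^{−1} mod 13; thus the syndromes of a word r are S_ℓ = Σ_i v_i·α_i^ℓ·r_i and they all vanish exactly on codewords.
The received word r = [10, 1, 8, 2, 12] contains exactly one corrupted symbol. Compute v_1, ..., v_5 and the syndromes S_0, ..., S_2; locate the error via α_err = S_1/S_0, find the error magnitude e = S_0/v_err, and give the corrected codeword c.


S = (3, 8, 4), error at position 2, error magnitude e = 1, c = [10, 0, 8, 2, 12].

Step 1: column multipliers v_i = (∏_{j≠i}(α_i − α_j))^{−1} mod 13.
  i = 1 (α = 9): (9−7)(9−6)(9−10)(9−12) = 2·3·(−1)·(−3) = 18 ≡ 5, so v_1 = 5^{−1} = 8 (mod 13).
  i = 2 (α = 7): (7−9)(7−6)(7−10)(7−12) = (−2)·1·(−3)·(−5) = −30 ≡ 9, so v_2 = 9^{−1} = 3 (mod 13).
  i = 3 (α = 6): (6−9)(6−7)(6−10)(6−12) = (−3)·(−1)·(−4)·(−6) = 72 ≡ 7, so v_3 = 7^{−1} = 2 (mod 13).
  i = 4 (α = 10): (10−9)(10−7)(10−6)(10−12) = 1·3·4·(−2) = −24 ≡ 2, so v_4 = 2^{−1} = 7 (mod 13).
  i = 5 (α = 12): (12−9)(12−7)(12−6)(12−10) = 3·5·6·2 = 180 ≡ 11, so v_5 = 11^{−1} = 6 (mod 13).
  v = [8, 3, 2, 7, 6].
Step 2: syndromes of r = [10, 1, 8, 2, 12] (all sums mod 13).
  S_0 = Σ v_i r_i = 8·10 + 3·1 + 2·8 + 7·2 + 6·12 = 185 ≡ 3.
  S_1 = Σ v_i α_i r_i = 8·9·10 + 3·7·1 + 2·6·8 + 7·10·2 + 6·12·12 = 1841 ≡ 8.
  α_i^2 mod 13 = [3, 10, 10, 9, 1].
  S_2 = Σ v_i α_i^2 r_i = 8·3·10 + 3·10·1 + 2·10·8 + 7·9·2 + 6·1·12 = 628 ≡ 4.
  S = (3, 8, 4) ≠ 0, so r is not a codeword (an error is present).
Step 3: locate the error. For a single error e at position i, S_ℓ = v_i·e·α_i^ℓ, so α_err = S_1/S_0.
  S_0^{−1} = 3^{−1} = 9 (mod 13), so α_err = 8·9 = 72 ≡ 7 = α_2. Error position i = 2.
  Consistency check: S_2/S_1 = 4·5 = 20 ≡ 7 = α_err ✓ (single-error assumption holds).
Step 4: error magnitude e = S_0/v_2 = S_0·∏_{j≠2}(α_2 − α_j) = 3·9 = 27 ≡ 1 (mod 13).
Step 5: correct position 2: c_2 = r_2 − e = 1 − 1 ≡ 0 (mod 13). Hence c = [10, 0, 8, 2, 12].
  Check: interpolating c through the α_i gives m(x) = 4 + 5·x (degree < 2) with m(α_i) = c_i for every i, so c is indeed a codeword.


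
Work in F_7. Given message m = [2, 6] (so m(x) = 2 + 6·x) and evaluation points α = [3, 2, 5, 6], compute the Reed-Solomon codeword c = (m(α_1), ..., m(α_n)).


c = [6, 0, 4, 3]

Message polynomial: m(x) = 2 + 6·x (mod 7).
For each evaluation point α_i, compute m(α_i) mod 7:
  α_1 = 3: Horner steps 6 → 6, so m(3) = 6.
  α_2 = 2: Horner steps 6 → 0, so m(2) = 0.
  α_3 = 5: Horner steps 6 → 4, so m(5) = 4.
  α_4 = 6: Horner steps 6 → 3, so m(6) = 3.
Codeword c = [6, 0, 4, 3] ∈ F_7^4.


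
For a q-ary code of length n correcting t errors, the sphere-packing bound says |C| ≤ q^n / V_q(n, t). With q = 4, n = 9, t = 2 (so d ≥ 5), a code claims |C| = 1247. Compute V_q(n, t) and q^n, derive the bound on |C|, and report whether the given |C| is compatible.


V_q(n, t) = 352, q^n = 262144, Hamming bound = 744, |C| = 1247 > bound (violated).

Step 1: Compute V_q(n, t) = Σ_{j=0}^2 C(n, j) (q−1)^j.
  j = 0: C(9,0)·(3)^0 = 1·1 = 1.
  j = 1: C(9,1)·(3)^1 = 9·3 = 27.
  j = 2: C(9,2)·(3)^2 = 36·9 = 324.
  V_q(n, t) = 1 + 27 + 324 = 352.
Step 2: q^n = 4^9 = 262144.
Step 3: Hamming bound ⌊q^n / V_q(n,t)⌋ = ⌊262144/352⌋ = 744.
Step 4: Compare |C| = 1247 to 744: violated.
The claimed |C| lies above the Hamming bound, so no 4-ary code of length 9 with d ≥ 5 can have 1247 codewords.


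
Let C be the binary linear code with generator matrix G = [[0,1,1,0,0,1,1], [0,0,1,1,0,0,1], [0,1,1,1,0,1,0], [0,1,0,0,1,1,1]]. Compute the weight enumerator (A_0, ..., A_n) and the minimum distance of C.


Weight distribution: A_0 = 1, A_1 = 2, A_2 = 2, A_3 = 4, A_4 = 5, A_5 = 2. Minimum distance d = 1.

Enumerate all 2^4 = 16 messages m ∈ F_2^4.
For each, compute codeword c = mG in F_2^7, then tally its weight.
  m = 0000 → c = 0000000, weight = 0.
  m = 1000 → c = 0110011, weight = 4.
  m = 0100 → c = 0011001, weight = 3.
  m = 1100 → c = 0101010, weight = 3.
  m = 0010 → c = 0111010, weight = 4.
  m = 1010 → c = 0001001, weight = 2.
  m = 0110 → c = 0100011, weight = 3.
  m = 1110 → c = 0010000, weight = 1.
  m = 0001 → c = 0100111, weight = 4.
  m = 1001 → c = 0010100, weight = 2.
  m = 0101 → c = 0111110, weight = 5.
  m = 1101 → c = 0001101, weight = 3.
  m = 0011 → c = 0011101, weight = 4.
  m = 1011 → c = 0101110, weight = 4.
  m = 0111 → c = 0000100, weight = 1.
  m = 1111 → c = 0110111, weight = 5.
Tally weights:
  weight 0: 1 codewords.
  weight 1: 2 codewords.
  weight 2: 2 codewords.
  weight 3: 4 codewords.
  weight 4: 5 codewords.
  weight 5: 2 codewords.
Minimum distance d = smallest w > 0 with A_w > 0 = 1.
Sanity: Σ A_w = 16 = 2^4 = 16 ✓.


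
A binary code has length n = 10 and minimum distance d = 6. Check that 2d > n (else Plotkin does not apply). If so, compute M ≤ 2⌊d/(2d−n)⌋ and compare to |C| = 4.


Plotkin bound M ≤ 6; given |C| = 4 ≤ bound (satisfied).

Check applicability: 2d = 12, n = 10.
2d − n = 2 > 0, so Plotkin applies.
Compute d/(2d−n) = 6/2 ≈ 3.0000.
⌊d/(2d−n)⌋ = 3.
Plotkin bound: M ≤ 2·3 = 6.
Given |C| = 4, check: satisfied.
This |C| is below the Plotkin bound.


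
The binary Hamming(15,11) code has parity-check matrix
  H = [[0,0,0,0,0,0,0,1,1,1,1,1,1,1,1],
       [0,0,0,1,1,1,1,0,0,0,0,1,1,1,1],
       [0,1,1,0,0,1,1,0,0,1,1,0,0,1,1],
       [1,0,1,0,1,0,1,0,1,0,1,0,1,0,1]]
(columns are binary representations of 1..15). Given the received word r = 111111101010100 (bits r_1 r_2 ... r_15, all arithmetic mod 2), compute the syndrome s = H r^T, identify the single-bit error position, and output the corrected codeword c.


s = (1, 1, 1, 1)^T, error position = 15, corrected codeword c = 111111101010101

Compute s = H r^T mod 2 one row at a time:
  s_1 = 0 + 1 + 0 + 1 + 0 + 1 + 0 + 0 = 3 ≡ 1 (mod 2).
  s_2 = 1 + 1 + 1 + 1 + 0 + 1 + 0 + 0 = 5 ≡ 1 (mod 2).
  s_3 = 1 + 1 + 1 + 1 + 0 + 1 + 0 + 0 = 5 ≡ 1 (mod 2).
  s_4 = 1 + 1 + 1 + 1 + 1 + 1 + 1 + 0 = 7 ≡ 1 (mod 2).
s = (1, 1, 1, 1)^T — this equals column 15 of H (binary 1111), so error is at position 15.
Correct: flip bit 15 of r = 111111101010100 to get c = 111111101010101.


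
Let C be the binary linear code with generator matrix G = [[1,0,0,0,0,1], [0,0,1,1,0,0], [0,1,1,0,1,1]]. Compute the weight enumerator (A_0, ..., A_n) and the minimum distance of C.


Weight distribution: A_0 = 1, A_2 = 2, A_4 = 5. Minimum distance d = 2.

Enumerate all 2^3 = 8 messages m ∈ F_2^3.
For each, compute codeword c = mG in F_2^6, then tally its weight.
  m = 000 → c = 000000, weight = 0.
  m = 100 → c = 100001, weight = 2.
  m = 010 → c = 001100, weight = 2.
  m = 110 → c = 101101, weight = 4.
  m = 001 → c = 011011, weight = 4.
  m = 101 → c = 111010, weight = 4.
  m = 011 → c = 010111, weight = 4.
  m = 111 → c = 110110, weight = 4.
Tally weights:
  weight 0: 1 codewords.
  weight 2: 2 codewords.
  weight 4: 5 codewords.
Minimum distance d = smallest w > 0 with A_w > 0 = 2.
Sanity: Σ A_w = 8 = 2^3 = 8 ✓.


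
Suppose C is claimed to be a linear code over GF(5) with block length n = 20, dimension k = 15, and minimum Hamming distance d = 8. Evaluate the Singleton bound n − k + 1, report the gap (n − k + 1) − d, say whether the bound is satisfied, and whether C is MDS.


Singleton RHS = n − k + 1 = 6, slack = -2, bound violated (no such code; not MDS).

Singleton bound: d ≤ n − k + 1.
Here n = 20, k = 15, so n − k + 1 = 6.
Given d = 8, check d ≤ 6: NO.
Slack = (n − k + 1) − d = -2.
The slack is negative: d = 8 exceeds n − k + 1 = 6 by 2, so the Singleton bound is violated and no linear [20, 15, 8]_5 code can exist. In particular it is not MDS (MDS requires d = n − k + 1 exactly).
Description: the claimed parameters are [20, 15, 8]_5; such a code would be impossible (violates the Singleton bound).


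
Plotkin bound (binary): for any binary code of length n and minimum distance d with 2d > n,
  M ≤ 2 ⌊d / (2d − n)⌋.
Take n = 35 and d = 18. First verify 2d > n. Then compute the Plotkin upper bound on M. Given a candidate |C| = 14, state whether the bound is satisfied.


Plotkin bound M ≤ 36; given |C| = 14 ≤ bound (satisfied).

Check applicability: 2d = 36, n = 35.
2d − n = 1 > 0, so Plotkin applies.
Compute d/(2d−n) = 18/1 ≈ 18.0000.
⌊d/(2d−n)⌋ = 18.
Plotkin bound: M ≤ 2·18 = 36.
Given |C| = 14, check: satisfied.
This |C| is below the Plotkin bound.


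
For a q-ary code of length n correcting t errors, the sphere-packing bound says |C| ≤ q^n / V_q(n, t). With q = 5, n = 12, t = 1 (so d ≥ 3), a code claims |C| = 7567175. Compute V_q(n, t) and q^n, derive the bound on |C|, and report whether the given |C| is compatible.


V_q(n, t) = 49, q^n = 244140625, Hamming bound = 4982461, |C| = 7567175 > bound (violated).

Step 1: Compute V_q(n, t) = Σ_{j=0}^1 C(n, j) (q−1)^j.
  j = 0: C(12,0)·(4)^0 = 1·1 = 1.
  j = 1: C(12,1)·(4)^1 = 12·4 = 48.
  V_q(n, t) = 1 + 48 = 49.
Step 2: q^n = 5^12 = 244140625.
Step 3: Hamming bound ⌊q^n / V_q(n,t)⌋ = ⌊244140625/49⌋ = 4982461.
Step 4: Compare |C| = 7567175 to 4982461: violated.
The claimed |C| lies above the Hamming bound, so no 5-ary code of length 12 with d ≥ 3 can have 7567175 codewords.


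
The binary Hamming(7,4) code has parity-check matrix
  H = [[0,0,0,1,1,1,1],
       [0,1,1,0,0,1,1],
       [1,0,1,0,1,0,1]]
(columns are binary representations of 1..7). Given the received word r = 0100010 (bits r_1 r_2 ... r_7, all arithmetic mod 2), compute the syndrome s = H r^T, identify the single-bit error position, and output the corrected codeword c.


s = (1, 0, 0)^T, error position = 4, corrected codeword c = 0101010

Compute s = H r^T mod 2 one row at a time:
  s_1 = 0 + 0 + 1 + 0 = 1 ≡ 1 (mod 2).
  s_2 = 1 + 0 + 1 + 0 = 2 ≡ 0 (mod 2).
  s_3 = 0 + 0 + 0 + 0 = 0 ≡ 0 (mod 2).
s = (1, 0, 0)^T — this equals column 4 of H (binary 100), so error is at position 4.
Correct: flip bit 4 of r = 0100010 to get c = 0101010.


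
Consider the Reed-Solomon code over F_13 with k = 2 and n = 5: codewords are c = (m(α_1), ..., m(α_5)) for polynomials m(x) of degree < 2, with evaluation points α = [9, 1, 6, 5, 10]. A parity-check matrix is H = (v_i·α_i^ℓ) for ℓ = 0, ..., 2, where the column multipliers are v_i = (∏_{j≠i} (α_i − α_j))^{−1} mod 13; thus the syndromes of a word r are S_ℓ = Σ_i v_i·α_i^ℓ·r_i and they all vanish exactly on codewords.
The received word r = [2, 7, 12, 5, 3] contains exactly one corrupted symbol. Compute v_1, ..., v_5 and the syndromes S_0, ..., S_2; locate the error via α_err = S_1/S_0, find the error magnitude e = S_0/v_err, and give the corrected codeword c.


S = (3, 2, 10), error at position 4, error magnitude e = 7, c = [2, 7, 12, 11, 3].

Step 1: column multipliers v_i = (∏_{j≠i}(α_i − α_j))^{−1} mod 13.
  i = 1 (α = 9): (9−1)(9−6)(9−5)(9−10) = 8·3·4·(−1) = −96 ≡ 8, so v_1 = 8^{−1} = 5 (mod 13).
  i = 2 (α = 1): (1−9)(1−6)(1−5)(1−10) = (−8)·(−5)·(−4)·(−9) = 1440 ≡ 10, so v_2 = 10^{−1} = 4 (mod 13).
  i = 3 (α = 6): (6−9)(6−1)(6−5)(6−10) = (−3)·5·1·(−4) = 60 ≡ 8, so v_3 = 8^{−1} = 5 (mod 13).
  i = 4 (α = 5): (5−9)(5−1)(5−6)(5−10) = (−4)·4·(−1)·(−5) = −80 ≡ 11, so v_4 = 11^{−1} = 6 (mod 13).
  i = 5 (α = 10): (10−9)(10−1)(10−6)(10−5) = 1·9·4·5 = 180 ≡ 11, so v_5 = 11^{−1} = 6 (mod 13).
  v = [5, 4, 5, 6, 6].
Step 2: syndromes of r = [2, 7, 12, 5, 3] (all sums mod 13).
  S_0 = Σ v_i r_i = 5·2 + 4·7 + 5·12 + 6·5 + 6·3 = 146 ≡ 3.
  S_1 = Σ v_i α_i r_i = 5·9·2 + 4·1·7 + 5·6·12 + 6·5·5 + 6·10·3 = 808 ≡ 2.
  α_i^2 mod 13 = [3, 1, 10, 12, 9].
  S_2 = Σ v_i α_i^2 r_i = 5·3·2 + 4·1·7 + 5·10·12 + 6·12·5 + 6·9·3 = 1180 ≡ 10.
  S = (3, 2, 10) ≠ 0, so r is not a codeword (an error is present).
Step 3: locate the error. For a single error e at position i, S_ℓ = v_i·e·α_i^ℓ, so α_err = S_1/S_0.
  S_0^{−1} = 3^{−1} = 9 (mod 13), so α_err = 2·9 = 18 ≡ 5 = α_4. Error position i = 4.
  Consistency check: S_2/S_1 = 10·7 = 70 ≡ 5 = α_err ✓ (single-error assumption holds).
Step 4: error magnitude e = S_0/v_4 = S_0·∏_{j≠4}(α_4 − α_j) = 3·11 = 33 ≡ 7 (mod 13).
Step 5: correct position 4: c_4 = r_4 − e = 5 − 7 ≡ 11 (mod 13). Hence c = [2, 7, 12, 11, 3].
  Check: interpolating c through the α_i gives m(x) = 6 + 1·x (degree < 2) with m(α_i) = c_i for every i, so c is indeed a codeword.
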